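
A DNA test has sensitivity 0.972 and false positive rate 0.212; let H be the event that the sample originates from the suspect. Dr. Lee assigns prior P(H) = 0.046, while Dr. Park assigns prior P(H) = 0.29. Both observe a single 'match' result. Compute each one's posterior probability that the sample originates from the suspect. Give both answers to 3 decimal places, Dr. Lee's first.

The likelihood ratio for a 'match' result is 0.972/0.212 = 4.5849.
Dr. Lee: prior odds 0.046/0.954 = 0.048218; posterior odds 0.22108; posterior probability 0.181.
Dr. Park: prior odds 0.29/0.71 = 0.40845; posterior odds 1.8727; posterior probability 0.652.

Dr. Lee: 0.181; Dr. Park: 0.652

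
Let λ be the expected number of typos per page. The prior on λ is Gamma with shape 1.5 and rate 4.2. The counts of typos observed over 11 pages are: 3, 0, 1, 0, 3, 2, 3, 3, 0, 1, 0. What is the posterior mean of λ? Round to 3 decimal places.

Posterior mean ≈ 1.151

Total count ∑xᵢ = 16 over n = 11 pages.
Gamma is conjugate to the Poisson likelihood: posterior is Gamma(shape = 1.5+16 = 17.5, rate = 4.2+11 = 15.2).
E[λ | data] = 17.5/15.2 = 1.151.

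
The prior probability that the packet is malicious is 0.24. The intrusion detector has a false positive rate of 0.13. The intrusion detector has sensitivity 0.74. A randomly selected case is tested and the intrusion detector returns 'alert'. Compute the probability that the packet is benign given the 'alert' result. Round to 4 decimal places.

P(¬H | E) ≈ 0.3575

Write H for 'the packet is malicious'. Prior odds H:¬H = 0.24/0.76 = 0.31579. For the 'alert' outcome, the likelihood ratio is 0.74/0.13 = 5.6923.
Posterior odds = 0.31579 × 5.6923 = 1.7976, so P(H|E) = 1.7976/(1+1.7976) = 0.6425. Then P(¬H|E) = 1 − 0.6425 = 0.3575.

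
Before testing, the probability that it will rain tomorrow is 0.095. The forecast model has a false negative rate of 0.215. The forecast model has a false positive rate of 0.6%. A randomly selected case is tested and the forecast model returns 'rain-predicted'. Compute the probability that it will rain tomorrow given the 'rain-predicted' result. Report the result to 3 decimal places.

Write H for 'it will rain tomorrow'. Prior odds H:¬H = 0.095/0.905 = 0.10497. For the 'rain-predicted' outcome, the likelihood ratio is 0.785/0.006 = 130.83.
Posterior odds = 0.10497 × 130.83 = 13.734, so P(H|E) = 13.734/(1+13.734) = 0.932.

P(H | E) ≈ 0.932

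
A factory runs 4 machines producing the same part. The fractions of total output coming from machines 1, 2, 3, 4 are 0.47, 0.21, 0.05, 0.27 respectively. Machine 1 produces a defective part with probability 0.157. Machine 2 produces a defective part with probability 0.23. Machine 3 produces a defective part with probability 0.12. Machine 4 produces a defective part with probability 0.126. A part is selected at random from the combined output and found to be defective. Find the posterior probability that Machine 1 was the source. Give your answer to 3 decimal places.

Tabulate prior·likelihood by source: [1] prior 0.47, lik 0.157, product 0.07379; [2] prior 0.21, lik 0.23, product 0.04830; [3] prior 0.05, lik 0.12, product 0.006000; [4] prior 0.27, lik 0.126, product 0.03402.
Normalizing constant = 0.16211; the posterior for Machine 1 is its product over the sum, 0.07379/0.16211 = 0.455.

Posterior probability ≈ 0.455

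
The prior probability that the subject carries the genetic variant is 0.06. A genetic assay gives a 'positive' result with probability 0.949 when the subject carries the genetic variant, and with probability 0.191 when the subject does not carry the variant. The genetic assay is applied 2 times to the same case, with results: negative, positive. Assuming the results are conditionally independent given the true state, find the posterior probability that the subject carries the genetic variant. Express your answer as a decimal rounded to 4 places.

Posterior P(H) ≈ 0.0196

With H the event that the subject carries the genetic variant, the joint likelihood of the observed sequence is P(data|H) = 0.051·0.949 = 0.048399 and P(data|¬H) = 0.809·0.191 = 0.15452.
Bayes: P(H|data) = 0.06·0.048399 / (0.06·0.048399 + 0.94·0.15452) = 0.0029039/0.14815 = 0.0196.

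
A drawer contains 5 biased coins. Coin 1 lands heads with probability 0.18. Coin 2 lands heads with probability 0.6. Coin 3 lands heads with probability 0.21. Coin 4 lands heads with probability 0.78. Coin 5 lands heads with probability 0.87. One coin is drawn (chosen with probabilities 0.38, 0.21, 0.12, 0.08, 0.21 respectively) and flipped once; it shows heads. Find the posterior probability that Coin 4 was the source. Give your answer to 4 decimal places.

P(heads|C1) = 0.18; P(heads|C2) = 0.6; P(heads|C3) = 0.21; P(heads|C4) = 0.78; P(heads|C5) = 0.87.
Prior × likelihood for each source: 0.38·0.18=0.06840, 0.21·0.6=0.1260, 0.12·0.21=0.02520, 0.08·0.78=0.06240, 0.21·0.87=0.1827. Summing gives P(heads) = 0.46470.
P(Coin 4 | heads) = 0.06240 / 0.46470 = 0.1343.

Posterior probability ≈ 0.1343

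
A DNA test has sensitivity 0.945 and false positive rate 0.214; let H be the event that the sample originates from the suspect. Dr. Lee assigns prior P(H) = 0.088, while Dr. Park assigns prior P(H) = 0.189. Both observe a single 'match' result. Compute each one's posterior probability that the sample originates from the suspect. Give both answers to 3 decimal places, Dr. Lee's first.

The likelihood ratio for a 'match' result is 0.945/0.214 = 4.4159.
Dr. Lee: prior odds 0.088/0.912 = 0.096491; posterior odds 0.42609; posterior probability 0.299.
Dr. Park: prior odds 0.189/0.811 = 0.23305; posterior odds 1.0291; posterior probability 0.507.

Dr. Lee: 0.299; Dr. Park: 0.507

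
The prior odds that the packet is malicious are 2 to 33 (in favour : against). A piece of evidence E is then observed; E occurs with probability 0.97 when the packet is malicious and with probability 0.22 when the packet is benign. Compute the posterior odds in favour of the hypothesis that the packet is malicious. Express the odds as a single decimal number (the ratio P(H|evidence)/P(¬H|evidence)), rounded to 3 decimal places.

Prior odds = 2/33 = 0.060606.
Likelihood ratio for E = 0.97/0.22 = 4.4091.
Posterior odds = prior odds × LR = 0.26722.

Posterior odds ≈ 0.267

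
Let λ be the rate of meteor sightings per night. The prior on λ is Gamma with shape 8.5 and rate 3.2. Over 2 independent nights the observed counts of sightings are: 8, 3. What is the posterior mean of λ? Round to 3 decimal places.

Total count ∑xᵢ = 11 over n = 2 nights.
Gamma is conjugate to the Poisson likelihood: posterior is Gamma(shape = 8.5+11 = 19.5, rate = 3.2+2 = 5.2).
E[λ | data] = 19.5/5.2 = 3.750.

Posterior mean ≈ 3.750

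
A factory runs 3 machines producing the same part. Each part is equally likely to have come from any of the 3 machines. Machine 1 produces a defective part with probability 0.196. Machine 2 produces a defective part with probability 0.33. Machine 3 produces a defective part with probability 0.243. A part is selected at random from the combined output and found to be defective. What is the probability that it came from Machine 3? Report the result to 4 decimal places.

P(defective|M1) = 0.196; P(defective|M2) = 0.33; P(defective|M3) = 0.243.
Prior × likelihood for each source: 0.333333·0.196=0.06533, 0.333333·0.33=0.1100, 0.333333·0.243=0.08100. Summing gives P(defective) = 0.25633.
P(Machine 3 | defective) = 0.08100 / 0.25633 = 0.3160.

Posterior probability ≈ 0.3160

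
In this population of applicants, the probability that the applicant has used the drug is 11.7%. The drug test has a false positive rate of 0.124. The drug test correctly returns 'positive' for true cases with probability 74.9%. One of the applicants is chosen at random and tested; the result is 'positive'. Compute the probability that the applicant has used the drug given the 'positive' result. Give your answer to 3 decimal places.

Write H for 'the applicant has used the drug'. Prior odds H:¬H = 0.117/0.883 = 0.13250. For the 'positive' outcome, the likelihood ratio is 0.749/0.124 = 6.0403.
Posterior odds = 0.13250 × 6.0403 = 0.80036, so P(H|E) = 0.80036/(1+0.80036) = 0.445.

P(H | E) ≈ 0.445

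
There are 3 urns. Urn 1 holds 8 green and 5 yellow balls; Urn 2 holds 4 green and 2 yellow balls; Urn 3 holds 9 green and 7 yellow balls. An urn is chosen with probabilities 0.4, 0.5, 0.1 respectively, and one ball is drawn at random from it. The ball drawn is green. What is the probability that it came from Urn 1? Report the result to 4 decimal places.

Posterior probability ≈ 0.3872

P(green|Urn 1) = 0.6154; P(green|Urn 2) = 0.6667; P(green|Urn 3) = 0.5625.
Prior × likelihood for each source: 0.4·0.6154=0.2462, 0.5·0.6667=0.3333, 0.1·0.5625=0.05625. Summing gives P(green) = 0.63574.
P(Urn 1 | green) = 0.2462 / 0.63574 = 0.3872.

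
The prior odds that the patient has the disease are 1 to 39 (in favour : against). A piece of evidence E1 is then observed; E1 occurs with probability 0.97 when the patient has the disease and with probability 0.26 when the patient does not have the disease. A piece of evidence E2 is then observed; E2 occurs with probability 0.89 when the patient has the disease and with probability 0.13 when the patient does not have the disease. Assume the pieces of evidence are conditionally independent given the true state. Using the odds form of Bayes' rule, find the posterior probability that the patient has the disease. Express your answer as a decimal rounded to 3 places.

Prior odds = 1/39 = 0.025641. In log-odds, ln(0.025641) = -3.6636.
Add log likelihood ratios: ln(3.7308) + ln(6.8462) = 3.2403.
Posterior log-odds = -0.42326, so posterior odds = exp(-0.42326) = 0.65491. Converting, P(H|E) = 0.65491/1.6549 = 0.396.

Posterior probability ≈ 0.396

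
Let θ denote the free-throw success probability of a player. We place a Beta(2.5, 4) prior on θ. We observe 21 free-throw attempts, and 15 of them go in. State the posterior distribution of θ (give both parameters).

The binomial likelihood is conjugate to the Beta prior: with 15 successes and 6 failures, the posterior is Beta(2.5+15, 4+6) = Beta(17.5, 10).

Posterior: Beta(17.5, 10)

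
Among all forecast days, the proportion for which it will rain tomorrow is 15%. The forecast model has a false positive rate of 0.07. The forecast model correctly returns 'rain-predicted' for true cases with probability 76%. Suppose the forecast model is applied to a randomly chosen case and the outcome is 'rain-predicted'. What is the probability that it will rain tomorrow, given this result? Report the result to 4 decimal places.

P(H | E) ≈ 0.6571

Write H for 'it will rain tomorrow'. Prior odds H:¬H = 0.15/0.85 = 0.17647. For the 'rain-predicted' outcome, the likelihood ratio is 0.76/0.07 = 10.857.
Posterior odds = 0.17647 × 10.857 = 1.9160, so P(H|E) = 1.9160/(1+1.9160) = 0.6571.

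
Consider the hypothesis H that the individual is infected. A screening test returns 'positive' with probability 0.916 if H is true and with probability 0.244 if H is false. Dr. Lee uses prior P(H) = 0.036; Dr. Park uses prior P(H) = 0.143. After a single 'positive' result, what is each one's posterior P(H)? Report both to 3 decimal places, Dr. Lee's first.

Dr. Lee: 0.123; Dr. Park: 0.385

The likelihood ratio for a 'positive' result is 0.916/0.244 = 3.7541.
Dr. Lee: prior odds 0.036/0.964 = 0.037344; posterior odds 0.14019; posterior probability 0.123.
Dr. Park: prior odds 0.143/0.857 = 0.16686; posterior odds 0.62641; posterior probability 0.385.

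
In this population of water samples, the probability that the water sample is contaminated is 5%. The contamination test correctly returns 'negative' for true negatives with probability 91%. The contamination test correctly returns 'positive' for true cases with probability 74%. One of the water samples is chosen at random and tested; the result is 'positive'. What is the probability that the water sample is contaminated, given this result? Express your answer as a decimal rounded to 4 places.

Let H be the event that the water sample is contaminated. P(H) = 0.05, so P(¬H) = 0.95. With E the 'positive' result, P(E|H) = 0.74 and P(E|¬H) = 0.09.
P(E) = 0.74·0.05 + 0.09·0.95 = 0.037000 + 0.085500 = 0.12250.
By Bayes' theorem, P(H|E) = 0.037000 / 0.12250 = 0.3020.

P(H | E) ≈ 0.3020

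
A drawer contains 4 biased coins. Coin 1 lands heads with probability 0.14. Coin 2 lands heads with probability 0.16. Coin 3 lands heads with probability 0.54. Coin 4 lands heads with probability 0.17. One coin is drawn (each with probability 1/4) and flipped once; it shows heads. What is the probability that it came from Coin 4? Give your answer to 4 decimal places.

Posterior probability ≈ 0.1683

Tabulate prior·likelihood by source: [1] prior 0.25, lik 0.14, product 0.03500; [2] prior 0.25, lik 0.16, product 0.04000; [3] prior 0.25, lik 0.54, product 0.1350; [4] prior 0.25, lik 0.17, product 0.04250.
Normalizing constant = 0.25250; the posterior for Coin 4 is its product over the sum, 0.04250/0.25250 = 0.1683.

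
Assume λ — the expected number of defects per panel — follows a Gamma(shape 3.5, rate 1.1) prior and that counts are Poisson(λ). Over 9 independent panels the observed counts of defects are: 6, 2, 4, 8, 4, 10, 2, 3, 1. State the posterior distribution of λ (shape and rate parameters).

Posterior: Gamma(shape=43.5, rate=10.1)

The Poisson likelihood adds the total count to the shape and the number of exposure periods to the rate. Here ∑xᵢ = 40 and n = 9, so shape 3.5→43.5 and rate 1.1→10.1.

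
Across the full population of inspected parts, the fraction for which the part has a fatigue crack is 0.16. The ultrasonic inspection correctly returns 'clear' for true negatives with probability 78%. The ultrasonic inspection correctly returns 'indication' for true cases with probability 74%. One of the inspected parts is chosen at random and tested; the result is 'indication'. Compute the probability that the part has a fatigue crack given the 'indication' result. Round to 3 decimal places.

Write H for 'the part has a fatigue crack'. Prior odds H:¬H = 0.16/0.84 = 0.19048. For the 'indication' outcome, the likelihood ratio is 0.74/0.22 = 3.3636.
Posterior odds = 0.19048 × 3.3636 = 0.64069, so P(H|E) = 0.64069/(1+0.64069) = 0.391.

P(H | E) ≈ 0.391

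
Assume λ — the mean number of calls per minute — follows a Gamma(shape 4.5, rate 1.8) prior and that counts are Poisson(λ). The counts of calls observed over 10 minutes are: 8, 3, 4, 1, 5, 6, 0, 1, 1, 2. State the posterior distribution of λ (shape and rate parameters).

Posterior: Gamma(shape=35.5, rate=11.8)

Total count ∑xᵢ = 31 over n = 10 minutes.
Gamma is conjugate to the Poisson likelihood: posterior is Gamma(shape = 4.5+31 = 35.5, rate = 1.8+10 = 11.8).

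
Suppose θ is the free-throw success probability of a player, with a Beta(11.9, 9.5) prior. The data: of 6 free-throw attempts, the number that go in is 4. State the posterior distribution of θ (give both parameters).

The binomial likelihood is conjugate to the Beta prior: with 4 successes and 2 failures, the posterior is Beta(11.9+4, 9.5+2) = Beta(15.9, 11.5).

Posterior: Beta(15.9, 11.5)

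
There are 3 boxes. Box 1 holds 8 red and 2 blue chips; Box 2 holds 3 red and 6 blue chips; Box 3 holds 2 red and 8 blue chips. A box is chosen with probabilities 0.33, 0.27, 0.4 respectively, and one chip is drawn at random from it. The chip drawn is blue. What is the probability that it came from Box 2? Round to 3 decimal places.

Posterior probability ≈ 0.318

P(blue|Box 1) = 0.2; P(blue|Box 2) = 0.6667; P(blue|Box 3) = 0.8.
Prior × likelihood for each source: 0.33·0.2=0.06600, 0.27·0.6667=0.1800, 0.4·0.8=0.3200. Summing gives P(blue) = 0.56600.
P(Box 2 | blue) = 0.1800 / 0.56600 = 0.318.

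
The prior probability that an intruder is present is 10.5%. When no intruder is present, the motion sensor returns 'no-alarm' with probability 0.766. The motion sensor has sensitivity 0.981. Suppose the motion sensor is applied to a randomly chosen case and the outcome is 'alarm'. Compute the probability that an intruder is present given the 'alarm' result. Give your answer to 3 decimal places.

Write H for 'an intruder is present'. Prior odds H:¬H = 0.105/0.895 = 0.11732. For the 'alarm' outcome, the likelihood ratio is 0.981/0.234 = 4.1923.
Posterior odds = 0.11732 × 4.1923 = 0.49183, so P(H|E) = 0.49183/(1+0.49183) = 0.330.

P(H | E) ≈ 0.330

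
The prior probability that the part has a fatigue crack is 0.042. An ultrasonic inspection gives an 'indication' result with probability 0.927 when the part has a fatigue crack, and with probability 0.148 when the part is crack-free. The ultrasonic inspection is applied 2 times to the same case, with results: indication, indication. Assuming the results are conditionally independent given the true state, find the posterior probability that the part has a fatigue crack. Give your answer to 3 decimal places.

Posterior P(H) ≈ 0.632

With H the event that the part has a fatigue crack, the joint likelihood of the observed sequence is P(data|H) = 0.927·0.927 = 0.85933 and P(data|¬H) = 0.148·0.148 = 0.021904.
Bayes: P(H|data) = 0.042·0.85933 / (0.042·0.85933 + 0.958·0.021904) = 0.036092/0.057076 = 0.6323.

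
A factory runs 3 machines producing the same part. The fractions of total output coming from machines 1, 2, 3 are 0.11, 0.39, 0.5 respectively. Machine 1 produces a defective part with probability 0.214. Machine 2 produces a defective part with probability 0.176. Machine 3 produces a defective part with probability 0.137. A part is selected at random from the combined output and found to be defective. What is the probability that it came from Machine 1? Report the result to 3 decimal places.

Tabulate prior·likelihood by source: [1] prior 0.11, lik 0.214, product 0.02354; [2] prior 0.39, lik 0.176, product 0.06864; [3] prior 0.5, lik 0.137, product 0.06850.
Normalizing constant = 0.16068; the posterior for Machine 1 is its product over the sum, 0.02354/0.16068 = 0.147.

Posterior probability ≈ 0.147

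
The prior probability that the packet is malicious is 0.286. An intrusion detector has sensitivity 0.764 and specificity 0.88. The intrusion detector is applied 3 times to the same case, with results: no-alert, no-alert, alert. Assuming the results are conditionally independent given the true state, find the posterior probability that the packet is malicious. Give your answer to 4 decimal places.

With H the event that the packet is malicious, the joint likelihood of the observed sequence is P(data|H) = 0.236·0.236·0.764 = 0.042552 and P(data|¬H) = 0.88·0.88·0.12 = 0.092928.
Bayes: P(H|data) = 0.286·0.042552 / (0.286·0.042552 + 0.714·0.092928) = 0.012170/0.078520 = 0.1550.

Posterior P(H) ≈ 0.1550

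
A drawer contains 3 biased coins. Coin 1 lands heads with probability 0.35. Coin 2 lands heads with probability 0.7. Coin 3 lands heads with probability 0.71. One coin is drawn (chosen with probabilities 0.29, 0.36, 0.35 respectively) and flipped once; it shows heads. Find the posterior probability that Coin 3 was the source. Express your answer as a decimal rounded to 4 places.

P(heads|C1) = 0.35; P(heads|C2) = 0.7; P(heads|C3) = 0.71.
Prior × likelihood for each source: 0.29·0.35=0.1015, 0.36·0.7=0.2520, 0.35·0.71=0.2485. Summing gives P(heads) = 0.60200.
P(Coin 3 | heads) = 0.2485 / 0.60200 = 0.4128.

Posterior probability ≈ 0.4128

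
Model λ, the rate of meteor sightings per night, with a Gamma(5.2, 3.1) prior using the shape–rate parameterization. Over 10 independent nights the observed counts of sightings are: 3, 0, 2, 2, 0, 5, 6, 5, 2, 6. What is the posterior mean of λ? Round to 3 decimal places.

Total count ∑xᵢ = 31 over n = 10 nights.
Gamma is conjugate to the Poisson likelihood: posterior is Gamma(shape = 5.2+31 = 36.2, rate = 3.1+10 = 13.1).
Posterior mean = shape/rate = 36.2/13.1 = 2.763.

Posterior mean ≈ 2.763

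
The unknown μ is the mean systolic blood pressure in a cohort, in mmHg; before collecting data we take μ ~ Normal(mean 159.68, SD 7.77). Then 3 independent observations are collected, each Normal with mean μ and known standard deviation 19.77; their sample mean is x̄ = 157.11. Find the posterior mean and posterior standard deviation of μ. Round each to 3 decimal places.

Prior precision 1/τ₀² = 1/7.77² = 0.0165637; data precision n/σ² = 3/19.77² = 0.00767552.
Posterior precision = 0.0165637 + 0.00767552 = 0.0242392, giving posterior SD = 1/√0.0242392 = 6.423.
Posterior mean = (0.0165637·159.68 + 0.00767552·157.11) / 0.0242392 = 158.866.

Posterior mean ≈ 158.866; posterior SD ≈ 6.423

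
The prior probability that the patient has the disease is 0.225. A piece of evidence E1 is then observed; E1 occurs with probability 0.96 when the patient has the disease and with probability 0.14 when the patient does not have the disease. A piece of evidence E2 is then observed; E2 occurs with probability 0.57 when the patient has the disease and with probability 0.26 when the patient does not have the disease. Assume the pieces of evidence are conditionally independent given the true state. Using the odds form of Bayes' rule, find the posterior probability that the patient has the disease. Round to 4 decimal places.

Posterior probability ≈ 0.8136

Prior odds = 0.225/(1−0.225) = 0.29032.
Likelihood ratio for E1 = 0.96/0.14 = 6.8571.
Likelihood ratio for E2 = 0.57/0.26 = 2.1923.
Posterior odds = prior odds × LR₁ × LR₂ = 4.3644.
Posterior probability = odds/(1+odds) = 4.3644/5.3644 = 0.8136.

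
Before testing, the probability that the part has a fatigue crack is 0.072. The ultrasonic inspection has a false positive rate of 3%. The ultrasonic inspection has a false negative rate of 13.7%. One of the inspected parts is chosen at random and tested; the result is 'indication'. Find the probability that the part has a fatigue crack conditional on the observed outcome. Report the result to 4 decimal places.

Let H be the event that the part has a fatigue crack. P(H) = 0.072, so P(¬H) = 0.928. With E the 'indication' result, P(E|H) = 0.863 and P(E|¬H) = 0.03.
P(E) = 0.863·0.072 + 0.03·0.928 = 0.062136 + 0.027840 = 0.089976.
By Bayes' theorem, P(H|E) = 0.062136 / 0.089976 = 0.6906.

P(H | E) ≈ 0.6906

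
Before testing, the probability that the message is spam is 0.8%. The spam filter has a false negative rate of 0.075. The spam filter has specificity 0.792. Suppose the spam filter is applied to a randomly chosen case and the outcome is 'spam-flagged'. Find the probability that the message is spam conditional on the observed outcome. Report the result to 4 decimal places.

P(H | E) ≈ 0.0346

Let H be the event that the message is spam. P(H) = 0.008, so P(¬H) = 0.992. With E the 'spam-flagged' result, P(E|H) = 0.925 and P(E|¬H) = 0.208.
P(E) = 0.925·0.008 + 0.208·0.992 = 0.0074000 + 0.20634 = 0.21374.
By Bayes' theorem, P(H|E) = 0.0074000 / 0.21374 = 0.0346.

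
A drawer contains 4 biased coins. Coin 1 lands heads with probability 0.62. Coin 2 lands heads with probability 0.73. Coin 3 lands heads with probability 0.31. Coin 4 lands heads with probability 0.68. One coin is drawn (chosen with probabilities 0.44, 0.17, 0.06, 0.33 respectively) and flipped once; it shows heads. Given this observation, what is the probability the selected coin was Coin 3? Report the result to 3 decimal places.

Posterior probability ≈ 0.029

P(heads|C1) = 0.62; P(heads|C2) = 0.73; P(heads|C3) = 0.31; P(heads|C4) = 0.68.
Prior × likelihood for each source: 0.44·0.62=0.2728, 0.17·0.73=0.1241, 0.06·0.31=0.01860, 0.33·0.68=0.2244. Summing gives P(heads) = 0.63990.
P(Coin 3 | heads) = 0.01860 / 0.63990 = 0.029.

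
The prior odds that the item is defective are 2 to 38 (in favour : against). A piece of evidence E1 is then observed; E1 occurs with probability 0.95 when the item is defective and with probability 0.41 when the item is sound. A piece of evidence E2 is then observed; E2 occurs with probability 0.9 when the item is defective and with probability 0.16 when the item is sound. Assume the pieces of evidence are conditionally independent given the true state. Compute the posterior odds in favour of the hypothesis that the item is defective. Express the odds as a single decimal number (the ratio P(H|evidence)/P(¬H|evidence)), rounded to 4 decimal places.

Posterior odds ≈ 0.6860

Prior odds = 2/38 = 0.052632.
Likelihood ratio for E1 = 0.95/0.41 = 2.3171.
Likelihood ratio for E2 = 0.9/0.16 = 5.6250.
Posterior odds = prior odds × LR₁ × LR₂ = 0.68598.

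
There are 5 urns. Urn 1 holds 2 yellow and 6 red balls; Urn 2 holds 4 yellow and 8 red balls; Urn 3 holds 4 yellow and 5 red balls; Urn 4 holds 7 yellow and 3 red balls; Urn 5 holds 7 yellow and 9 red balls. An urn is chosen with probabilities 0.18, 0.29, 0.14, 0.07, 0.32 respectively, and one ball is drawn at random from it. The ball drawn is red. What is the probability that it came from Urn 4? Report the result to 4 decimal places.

P(red|Urn 1) = 0.75; P(red|Urn 2) = 0.6667; P(red|Urn 3) = 0.5556; P(red|Urn 4) = 0.3; P(red|Urn 5) = 0.5625.
Prior × likelihood for each source: 0.18·0.75=0.1350, 0.29·0.6667=0.1933, 0.14·0.5556=0.07778, 0.07·0.3=0.02100, 0.32·0.5625=0.1800. Summing gives P(red) = 0.60711.
P(Urn 4 | red) = 0.02100 / 0.60711 = 0.0346.

Posterior probability ≈ 0.0346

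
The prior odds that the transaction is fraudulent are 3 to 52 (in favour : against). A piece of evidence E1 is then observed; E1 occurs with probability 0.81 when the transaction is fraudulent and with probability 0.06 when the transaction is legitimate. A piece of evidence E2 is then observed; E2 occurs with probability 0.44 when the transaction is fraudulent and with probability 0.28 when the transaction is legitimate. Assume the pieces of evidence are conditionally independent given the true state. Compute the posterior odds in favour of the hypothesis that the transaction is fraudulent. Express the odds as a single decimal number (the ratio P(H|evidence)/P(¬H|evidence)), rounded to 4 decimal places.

Posterior odds ≈ 1.2239

Prior odds = 3/52 = 0.057692.
Likelihood ratio for E1 = 0.81/0.06 = 13.500.
Likelihood ratio for E2 = 0.44/0.28 = 1.5714.
Posterior odds = prior odds × LR₁ × LR₂ = 1.2239.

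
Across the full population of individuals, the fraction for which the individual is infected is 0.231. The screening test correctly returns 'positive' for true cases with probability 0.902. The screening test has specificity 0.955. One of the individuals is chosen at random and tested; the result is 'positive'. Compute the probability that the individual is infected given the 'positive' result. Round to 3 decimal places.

P(H | E) ≈ 0.858

Let H be the event that the individual is infected. P(H) = 0.231, so P(¬H) = 0.769. With E the 'positive' result, P(E|H) = 0.902 and P(E|¬H) = 0.045.
P(E) = 0.902·0.231 + 0.045·0.769 = 0.20836 + 0.034605 = 0.24297.
By Bayes' theorem, P(H|E) = 0.20836 / 0.24297 = 0.858.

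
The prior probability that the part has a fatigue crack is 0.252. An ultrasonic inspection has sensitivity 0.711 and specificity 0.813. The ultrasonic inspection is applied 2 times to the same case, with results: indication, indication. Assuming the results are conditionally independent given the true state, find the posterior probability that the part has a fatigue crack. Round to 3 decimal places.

With H the event that the part has a fatigue crack, the joint likelihood of the observed sequence is P(data|H) = 0.711·0.711 = 0.50552 and P(data|¬H) = 0.187·0.187 = 0.034969.
Bayes: P(H|data) = 0.252·0.50552 / (0.252·0.50552 + 0.748·0.034969) = 0.12739/0.15355 = 0.8297.

Posterior P(H) ≈ 0.830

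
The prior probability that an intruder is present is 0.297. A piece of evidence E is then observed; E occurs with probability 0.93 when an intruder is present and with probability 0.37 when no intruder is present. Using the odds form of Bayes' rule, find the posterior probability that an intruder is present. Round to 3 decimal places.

Prior odds = 0.297/(1−0.297) = 0.42248.
Likelihood ratio for E = 0.93/0.37 = 2.5135.
Posterior odds = prior odds × LR = 1.0619.
Posterior probability = odds/(1+odds) = 1.0619/2.0619 = 0.515.

Posterior probability ≈ 0.515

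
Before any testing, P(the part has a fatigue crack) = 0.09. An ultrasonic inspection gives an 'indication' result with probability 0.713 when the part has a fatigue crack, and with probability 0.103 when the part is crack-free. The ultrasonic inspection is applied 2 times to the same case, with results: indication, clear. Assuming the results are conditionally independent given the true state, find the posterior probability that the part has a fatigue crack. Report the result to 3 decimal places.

Let H be the event that the part has a fatigue crack; start with P(H) = 0.09. P('indication'|H) = 0.713, P('indication'|¬H) = 0.103.
Update on result 1 ('indication'): P(H) ← 0.713·0.0900 / (0.713·0.0900 + 0.103·0.9100) = 0.064170/0.15790 = 0.4064.
Update on result 2 ('clear'): P(H) ← 0.287·0.4064 / (0.287·0.4064 + 0.897·0.5936) = 0.11664/0.64910 = 0.1797.

Posterior P(H) ≈ 0.180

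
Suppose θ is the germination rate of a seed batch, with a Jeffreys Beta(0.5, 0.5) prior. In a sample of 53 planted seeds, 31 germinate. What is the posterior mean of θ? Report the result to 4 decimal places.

Posterior mean ≈ 0.5833

Observing 31 successes and 22 failures updates Beta(0.5, 0.5) by adding the success and failure counts to the two shape parameters: α = 0.5+31 = 31.5, β = 0.5+22 = 22.5.
E[θ | data] = 31.5/(31.5+22.5) = 0.5833.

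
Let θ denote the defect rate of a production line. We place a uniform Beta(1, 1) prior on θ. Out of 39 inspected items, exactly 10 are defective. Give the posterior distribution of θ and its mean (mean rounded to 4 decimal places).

The binomial likelihood is conjugate to the Beta prior: with 10 successes and 29 failures, the posterior is Beta(1+10, 1+29) = Beta(11, 30).
Posterior mean = α/(α+β) = 11/41 = 0.2683.

Posterior: Beta(11, 30); mean ≈ 0.2683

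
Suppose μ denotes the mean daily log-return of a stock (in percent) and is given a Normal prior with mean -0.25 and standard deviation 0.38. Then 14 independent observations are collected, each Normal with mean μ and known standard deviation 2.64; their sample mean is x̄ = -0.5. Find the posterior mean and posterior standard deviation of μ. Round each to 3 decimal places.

Posterior mean ≈ -0.306; posterior SD ≈ 0.335

With known σ, the Normal prior is conjugate. Weight on the data is w = (n/σ²)/(n/σ² + 1/τ₀²) = 2.00872/(2.00872+6.92521) = 0.22484.
Posterior mean = w·x̄ + (1−w)·μ₀ = 0.22484·-0.5 + 0.77516·-0.25 = -0.306. Posterior variance = 1/(2.00872+6.92521) = 0.111933, so SD = 0.335.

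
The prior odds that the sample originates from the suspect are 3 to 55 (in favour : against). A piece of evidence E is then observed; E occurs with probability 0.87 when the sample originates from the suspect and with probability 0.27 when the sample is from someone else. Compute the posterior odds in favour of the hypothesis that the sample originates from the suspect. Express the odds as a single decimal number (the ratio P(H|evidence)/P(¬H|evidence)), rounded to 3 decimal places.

Prior odds = 3/55 = 0.054545. In log-odds, ln(0.054545) = -2.9087.
Add log likelihood ratio: ln(3.2222) = 1.1701.
Posterior log-odds = -1.7386, so posterior odds = exp(-1.7386) = 0.17576.

Posterior odds ≈ 0.176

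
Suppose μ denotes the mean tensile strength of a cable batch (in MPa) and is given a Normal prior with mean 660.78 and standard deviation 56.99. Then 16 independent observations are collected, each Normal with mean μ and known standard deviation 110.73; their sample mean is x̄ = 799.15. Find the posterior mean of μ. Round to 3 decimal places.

With known σ, the Normal prior is conjugate. Weight on the data is w = (n/σ²)/(n/σ² + 1/τ₀²) = 0.00130494/(0.00130494+0.00030790) = 0.80910.
Posterior mean = w·x̄ + (1−w)·μ₀ = 0.80910·799.15 + 0.19090·660.78 = 772.735.

Posterior mean ≈ 772.735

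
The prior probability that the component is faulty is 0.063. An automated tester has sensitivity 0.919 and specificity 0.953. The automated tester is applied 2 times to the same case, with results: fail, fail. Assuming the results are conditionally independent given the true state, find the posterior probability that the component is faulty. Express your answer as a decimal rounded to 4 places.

Let H be the event that the component is faulty; start with P(H) = 0.063. P('fail'|H) = 0.919, P('fail'|¬H) = 0.047.
Update on result 1 ('fail'): P(H) ← 0.919·0.0630 / (0.919·0.0630 + 0.047·0.9370) = 0.057897/0.10194 = 0.5680.
Update on result 2 ('fail'): P(H) ← 0.919·0.5680 / (0.919·0.5680 + 0.047·0.4320) = 0.52197/0.54227 = 0.9626.

Posterior P(H) ≈ 0.9626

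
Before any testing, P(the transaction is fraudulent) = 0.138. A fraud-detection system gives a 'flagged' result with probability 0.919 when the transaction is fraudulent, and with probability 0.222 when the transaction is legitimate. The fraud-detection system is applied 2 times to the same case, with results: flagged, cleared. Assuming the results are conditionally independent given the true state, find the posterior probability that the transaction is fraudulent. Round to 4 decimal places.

With H the event that the transaction is fraudulent, the joint likelihood of the observed sequence is P(data|H) = 0.919·0.081 = 0.074439 and P(data|¬H) = 0.222·0.778 = 0.17272.
Bayes: P(H|data) = 0.138·0.074439 / (0.138·0.074439 + 0.862·0.17272) = 0.010273/0.15915 = 0.0645.

Posterior P(H) ≈ 0.0645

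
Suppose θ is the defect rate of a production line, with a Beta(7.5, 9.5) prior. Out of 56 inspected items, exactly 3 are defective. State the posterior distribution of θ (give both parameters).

Observing 3 successes and 53 failures updates Beta(7.5, 9.5) by adding the success and failure counts to the two shape parameters: α = 7.5+3 = 10.5, β = 9.5+53 = 62.5.

Posterior: Beta(10.5, 62.5)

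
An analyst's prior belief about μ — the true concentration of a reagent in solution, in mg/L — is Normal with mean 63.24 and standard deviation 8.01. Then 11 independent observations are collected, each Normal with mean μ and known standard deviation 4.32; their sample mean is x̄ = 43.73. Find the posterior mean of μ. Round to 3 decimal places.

Posterior mean ≈ 44.233

With known σ, the Normal prior is conjugate. Weight on the data is w = (n/σ²)/(n/σ² + 1/τ₀²) = 0.589420/(0.589420+0.0155860) = 0.97424.
Posterior mean = w·x̄ + (1−w)·μ₀ = 0.97424·43.73 + 0.025762·63.24 = 44.233.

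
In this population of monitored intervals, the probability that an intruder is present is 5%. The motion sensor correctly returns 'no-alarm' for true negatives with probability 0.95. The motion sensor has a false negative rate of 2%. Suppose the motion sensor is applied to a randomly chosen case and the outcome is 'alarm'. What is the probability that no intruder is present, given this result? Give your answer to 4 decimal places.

P(¬H | E) ≈ 0.4922

Let H be the event that an intruder is present. P(H) = 0.05, so P(¬H) = 0.95. With E the 'alarm' result, P(E|H) = 0.98 and P(E|¬H) = 0.05.
P(E) = 0.98·0.05 + 0.05·0.95 = 0.049000 + 0.047500 = 0.096500.
By Bayes' theorem, P(H|E) = 0.049000 / 0.096500 = 0.5078. Hence P(¬H|E) = 1 − 0.5078 = 0.4922.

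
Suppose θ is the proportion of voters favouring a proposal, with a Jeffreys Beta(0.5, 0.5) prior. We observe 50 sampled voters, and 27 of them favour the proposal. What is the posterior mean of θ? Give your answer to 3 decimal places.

Posterior mean ≈ 0.539

The binomial likelihood is conjugate to the Beta prior: with 27 successes and 23 failures, the posterior is Beta(0.5+27, 0.5+23) = Beta(27.5, 23.5).
Posterior mean = α/(α+β) = 27.5/51 = 0.539.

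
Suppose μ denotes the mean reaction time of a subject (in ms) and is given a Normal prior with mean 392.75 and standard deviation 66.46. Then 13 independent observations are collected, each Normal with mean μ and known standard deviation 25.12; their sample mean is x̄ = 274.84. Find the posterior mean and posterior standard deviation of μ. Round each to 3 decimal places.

Posterior mean ≈ 276.122; posterior SD ≈ 6.929

With known σ, the Normal prior is conjugate. Weight on the data is w = (n/σ²)/(n/σ² + 1/τ₀²) = 0.0206017/(0.0206017+0.00022640) = 0.98913.
Posterior mean = w·x̄ + (1−w)·μ₀ = 0.98913·274.84 + 0.010870·392.75 = 276.122. Posterior variance = 1/(0.0206017+0.00022640) = 48.0119, so SD = 6.929.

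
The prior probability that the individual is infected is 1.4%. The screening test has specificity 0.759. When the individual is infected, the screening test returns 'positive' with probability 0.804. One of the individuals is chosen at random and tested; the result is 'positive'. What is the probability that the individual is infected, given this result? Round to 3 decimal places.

Let H be the event that the individual is infected. P(H) = 0.014, so P(¬H) = 0.986. With E the 'positive' result, P(E|H) = 0.804 and P(E|¬H) = 0.241.
P(E) = 0.804·0.014 + 0.241·0.986 = 0.011256 + 0.23763 = 0.24888.
By Bayes' theorem, P(H|E) = 0.011256 / 0.24888 = 0.045.

P(H | E) ≈ 0.045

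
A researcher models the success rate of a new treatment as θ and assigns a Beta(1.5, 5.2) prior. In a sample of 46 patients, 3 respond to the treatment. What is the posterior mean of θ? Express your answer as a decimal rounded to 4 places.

Observing 3 successes and 43 failures updates Beta(1.5, 5.2) by adding the success and failure counts to the two shape parameters: α = 1.5+3 = 4.5, β = 5.2+43 = 48.2.
Posterior mean = α/(α+β) = 4.5/52.7 = 0.0854.

Posterior mean ≈ 0.0854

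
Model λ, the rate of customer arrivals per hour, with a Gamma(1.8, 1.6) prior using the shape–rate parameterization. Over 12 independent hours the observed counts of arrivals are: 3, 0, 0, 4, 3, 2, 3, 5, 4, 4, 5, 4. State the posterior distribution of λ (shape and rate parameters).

Posterior: Gamma(shape=38.8, rate=13.6)

The Poisson likelihood adds the total count to the shape and the number of exposure periods to the rate. Here ∑xᵢ = 37 and n = 12, so shape 1.8→38.8 and rate 1.6→13.6.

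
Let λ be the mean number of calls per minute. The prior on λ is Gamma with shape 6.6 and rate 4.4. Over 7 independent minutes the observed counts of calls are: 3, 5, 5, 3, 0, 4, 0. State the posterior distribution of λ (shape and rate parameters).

Posterior: Gamma(shape=26.6, rate=11.4)

The Poisson likelihood adds the total count to the shape and the number of exposure periods to the rate. Here ∑xᵢ = 20 and n = 7, so shape 6.6→26.6 and rate 4.4→11.4.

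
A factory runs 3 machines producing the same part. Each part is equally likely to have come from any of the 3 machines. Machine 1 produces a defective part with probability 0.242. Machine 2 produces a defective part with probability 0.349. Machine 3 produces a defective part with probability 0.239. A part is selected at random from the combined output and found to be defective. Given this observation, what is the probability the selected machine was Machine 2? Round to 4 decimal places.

Posterior probability ≈ 0.4205

Tabulate prior·likelihood by source: [1] prior 0.333333, lik 0.242, product 0.08067; [2] prior 0.333333, lik 0.349, product 0.1163; [3] prior 0.333333, lik 0.239, product 0.07967.
Normalizing constant = 0.27667; the posterior for Machine 2 is its product over the sum, 0.1163/0.27667 = 0.4205.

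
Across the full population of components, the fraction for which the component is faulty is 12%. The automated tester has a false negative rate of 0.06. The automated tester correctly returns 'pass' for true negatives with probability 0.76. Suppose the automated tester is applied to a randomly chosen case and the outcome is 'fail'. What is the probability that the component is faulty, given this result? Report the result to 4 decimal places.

P(H | E) ≈ 0.3481

Write H for 'the component is faulty'. Prior odds H:¬H = 0.12/0.88 = 0.13636. For the 'fail' outcome, the likelihood ratio is 0.94/0.24 = 3.9167.
Posterior odds = 0.13636 × 3.9167 = 0.53409, so P(H|E) = 0.53409/(1+0.53409) = 0.3481.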